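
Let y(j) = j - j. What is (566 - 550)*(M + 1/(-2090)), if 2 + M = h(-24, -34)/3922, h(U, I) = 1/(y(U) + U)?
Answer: -196775629/6147735 ≈ -32.008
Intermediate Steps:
y(j) = 0
h(U, I) = 1/U (h(U, I) = 1/(0 + U) = 1/U)
M = -188257/94128 (M = -2 + 1/(-24*3922) = -2 - 1/24*1/3922 = -2 - 1/94128 = -188257/94128 ≈ -2.0000)
(566 - 550)*(M + 1/(-2090)) = (566 - 550)*(-188257/94128 + 1/(-2090)) = 16*(-188257/94128 - 1/2090) = 16*(-196775629/98363760) = -196775629/6147735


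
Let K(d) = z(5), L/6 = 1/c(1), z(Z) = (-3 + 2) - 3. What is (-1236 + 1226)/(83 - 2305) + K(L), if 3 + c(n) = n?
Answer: -4439/1111 ≈ -3.9955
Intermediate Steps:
c(n) = -3 + n
z(Z) = -4 (z(Z) = -1 - 3 = -4)
L = -3 (L = 6/(-3 + 1) = 6/(-2) = 6*(-½) = -3)
K(d) = -4
(-1236 + 1226)/(83 - 2305) + K(L) = (-1236 + 1226)/(83 - 2305) - 4 = -10/(-2222) - 4 = -10*(-1/2222) - 4 = 5/1111 - 4 = -4439/1111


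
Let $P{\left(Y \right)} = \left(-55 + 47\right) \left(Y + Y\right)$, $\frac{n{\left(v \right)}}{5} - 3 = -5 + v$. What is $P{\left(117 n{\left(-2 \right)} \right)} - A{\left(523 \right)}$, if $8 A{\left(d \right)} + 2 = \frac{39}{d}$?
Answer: $\frac{156649967}{4184} \approx 37440.0$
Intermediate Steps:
$n{\left(v \right)} = -10 + 5 v$ ($n{\left(v \right)} = 15 + 5 \left(-5 + v\right) = 15 + \left(-25 + 5 v\right) = -10 + 5 v$)
$P{\left(Y \right)} = - 16 Y$ ($P{\left(Y \right)} = - 8 \cdot 2 Y = - 16 Y$)
$A{\left(d \right)} = - \frac{1}{4} + \frac{39}{8 d}$ ($A{\left(d \right)} = - \frac{1}{4} + \frac{39 \frac{1}{d}}{8} = - \frac{1}{4} + \frac{39}{8 d}$)
$P{\left(117 n{\left(-2 \right)} \right)} - A{\left(523 \right)} = - 16 \cdot 117 \left(-10 + 5 \left(-2\right)\right) - \frac{39 - 1046}{8 \cdot 523} = - 16 \cdot 117 \left(-10 - 10\right) - \frac{1}{8} \cdot \frac{1}{523} \left(39 - 1046\right) = - 16 \cdot 117 \left(-20\right) - \frac{1}{8} \cdot \frac{1}{523} \left(-1007\right) = \left(-16\right) \left(-2340\right) - - \frac{1007}{4184} = 37440 + \frac{1007}{4184} = \frac{156649967}{4184}$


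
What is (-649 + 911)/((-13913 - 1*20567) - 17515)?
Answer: -262/51995 ≈ -0.0050389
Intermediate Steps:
(-649 + 911)/((-13913 - 1*20567) - 17515) = 262/((-13913 - 20567) - 17515) = 262/(-34480 - 17515) = 262/(-51995) = 262*(-1/51995) = -262/51995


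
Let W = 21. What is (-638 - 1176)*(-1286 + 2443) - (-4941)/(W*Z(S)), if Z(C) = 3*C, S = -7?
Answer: -102841651/49 ≈ -2.0988e+6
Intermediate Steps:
(-638 - 1176)*(-1286 + 2443) - (-4941)/(W*Z(S)) = (-638 - 1176)*(-1286 + 2443) - (-4941)/(21*(3*(-7))) = -1814*1157 - (-4941)/(21*(-21)) = -2098798 - (-4941)/(-441) = -2098798 - (-4941)*(-1)/441 = -2098798 - 1*549/49 = -2098798 - 549/49 = -102841651/49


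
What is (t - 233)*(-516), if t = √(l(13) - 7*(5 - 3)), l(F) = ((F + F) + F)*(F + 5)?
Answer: 120228 - 2064*√43 ≈ 1.0669e+5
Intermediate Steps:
l(F) = 3*F*(5 + F) (l(F) = (2*F + F)*(5 + F) = (3*F)*(5 + F) = 3*F*(5 + F))
t = 4*√43 (t = √(3*13*(5 + 13) - 7*(5 - 3)) = √(3*13*18 - 7*2) = √(702 - 14) = √688 = 4*√43 ≈ 26.230)
(t - 233)*(-516) = (4*√43 - 233)*(-516) = (-233 + 4*√43)*(-516) = 120228 - 2064*√43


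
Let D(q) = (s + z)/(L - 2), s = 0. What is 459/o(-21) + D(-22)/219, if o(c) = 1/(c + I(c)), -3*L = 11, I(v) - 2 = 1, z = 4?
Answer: -10253146/1241 ≈ -8262.0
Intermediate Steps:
I(v) = 3 (I(v) = 2 + 1 = 3)
L = -11/3 (L = -1/3*11 = -11/3 ≈ -3.6667)
o(c) = 1/(3 + c) (o(c) = 1/(c + 3) = 1/(3 + c))
D(q) = -12/17 (D(q) = (0 + 4)/(-11/3 - 2) = 4/(-17/3) = 4*(-3/17) = -12/17)
459/o(-21) + D(-22)/219 = 459/(1/(3 - 21)) - 12/17/219 = 459/(1/(-18)) - 12/17*1/219 = 459/(-1/18) - 4/1241 = 459*(-18) - 4/1241 = -8262 - 4/1241 = -10253146/1241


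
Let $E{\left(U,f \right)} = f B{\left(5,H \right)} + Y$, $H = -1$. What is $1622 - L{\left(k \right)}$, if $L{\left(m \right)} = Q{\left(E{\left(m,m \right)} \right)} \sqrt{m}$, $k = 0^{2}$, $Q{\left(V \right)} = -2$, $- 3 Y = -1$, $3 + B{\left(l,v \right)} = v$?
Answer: $1622$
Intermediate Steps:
$B{\left(l,v \right)} = -3 + v$
$Y = \frac{1}{3}$ ($Y = \left(- \frac{1}{3}\right) \left(-1\right) = \frac{1}{3} \approx 0.33333$)
$E{\left(U,f \right)} = \frac{1}{3} - 4 f$ ($E{\left(U,f \right)} = f \left(-3 - 1\right) + \frac{1}{3} = f \left(-4\right) + \frac{1}{3} = - 4 f + \frac{1}{3} = \frac{1}{3} - 4 f$)
$k = 0$
$L{\left(m \right)} = - 2 \sqrt{m}$
$1622 - L{\left(k \right)} = 1622 - - 2 \sqrt{0} = 1622 - \left(-2\right) 0 = 1622 - 0 = 1622 + 0 = 1622$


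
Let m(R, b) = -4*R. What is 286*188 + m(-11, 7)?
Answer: 53812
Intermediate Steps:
286*188 + m(-11, 7) = 286*188 - 4*(-11) = 53768 + 44 = 53812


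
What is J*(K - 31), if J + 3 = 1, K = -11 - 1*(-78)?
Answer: -72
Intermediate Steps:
K = 67 (K = -11 + 78 = 67)
J = -2 (J = -3 + 1 = -2)
J*(K - 31) = -2*(67 - 31) = -2*36 = -72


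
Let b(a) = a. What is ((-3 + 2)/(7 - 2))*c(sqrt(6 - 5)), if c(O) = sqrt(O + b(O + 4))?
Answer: -sqrt(6)/5 ≈ -0.48990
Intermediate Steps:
c(O) = sqrt(4 + 2*O) (c(O) = sqrt(O + (O + 4)) = sqrt(O + (4 + O)) = sqrt(4 + 2*O))
((-3 + 2)/(7 - 2))*c(sqrt(6 - 5)) = ((-3 + 2)/(7 - 2))*sqrt(4 + 2*sqrt(6 - 5)) = (-1/5)*sqrt(4 + 2*sqrt(1)) = (-1*1/5)*sqrt(4 + 2*1) = -sqrt(4 + 2)/5 = -sqrt(6)/5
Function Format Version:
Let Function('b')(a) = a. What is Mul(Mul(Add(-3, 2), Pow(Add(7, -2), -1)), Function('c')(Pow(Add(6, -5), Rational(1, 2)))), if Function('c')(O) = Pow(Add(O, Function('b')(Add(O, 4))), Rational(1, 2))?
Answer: Mul(Rational(-1, 5), Pow(6, Rational(1, 2))) ≈ -0.48990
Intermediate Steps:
Function('c')(O) = Pow(Add(4, Mul(2, O)), Rational(1, 2)) (Function('c')(O) = Pow(Add(O, Add(O, 4)), Rational(1, 2)) = Pow(Add(O, Add(4, O)), Rational(1, 2)) = Pow(Add(4, Mul(2, O)), Rational(1, 2)))
Mul(Mul(Add(-3, 2), Pow(Add(7, -2), -1)), Function('c')(Pow(Add(6, -5), Rational(1, 2)))) = Mul(Mul(Add(-3, 2), Pow(Add(7, -2), -1)), Pow(Add(4, Mul(2, Pow(Add(6, -5), Rational(1, 2)))), Rational(1, 2))) = Mul(Mul(-1, Pow(5, -1)), Pow(Add(4, Mul(2, Pow(1, Rational(1, 2)))), Rational(1, 2))) = Mul(Mul(-1, Rational(1, 5)), Pow(Add(4, Mul(2, 1)), Rational(1, 2))) = Mul(Rational(-1, 5), Pow(Add(4, 2), Rational(1, 2))) = Mul(Rational(-1, 5), Pow(6, Rational(1, 2)))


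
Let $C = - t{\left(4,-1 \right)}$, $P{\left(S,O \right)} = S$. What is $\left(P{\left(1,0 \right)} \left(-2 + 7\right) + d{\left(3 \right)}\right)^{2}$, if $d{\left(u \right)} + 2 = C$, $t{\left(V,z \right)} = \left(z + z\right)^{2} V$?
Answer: $169$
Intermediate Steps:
$t{\left(V,z \right)} = 4 V z^{2}$ ($t{\left(V,z \right)} = \left(2 z\right)^{2} V = 4 z^{2} V = 4 V z^{2}$)
$C = -16$ ($C = - 4 \cdot 4 \left(-1\right)^{2} = - 4 \cdot 4 \cdot 1 = \left(-1\right) 16 = -16$)
$d{\left(u \right)} = -18$ ($d{\left(u \right)} = -2 - 16 = -18$)
$\left(P{\left(1,0 \right)} \left(-2 + 7\right) + d{\left(3 \right)}\right)^{2} = \left(1 \left(-2 + 7\right) - 18\right)^{2} = \left(1 \cdot 5 - 18\right)^{2} = \left(5 - 18\right)^{2} = \left(-13\right)^{2} = 169$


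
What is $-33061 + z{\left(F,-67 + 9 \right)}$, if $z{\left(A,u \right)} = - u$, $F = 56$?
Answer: $-33003$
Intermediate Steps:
$-33061 + z{\left(F,-67 + 9 \right)} = -33061 - \left(-67 + 9\right) = -33061 - -58 = -33061 + 58 = -33003$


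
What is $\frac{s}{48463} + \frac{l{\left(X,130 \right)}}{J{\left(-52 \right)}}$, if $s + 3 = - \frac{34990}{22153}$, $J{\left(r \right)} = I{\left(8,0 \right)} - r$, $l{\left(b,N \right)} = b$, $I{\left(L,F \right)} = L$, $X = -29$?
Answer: $- \frac{31140511271}{64416050340} \approx -0.48343$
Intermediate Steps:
$J{\left(r \right)} = 8 - r$
$s = - \frac{101449}{22153}$ ($s = -3 - \frac{34990}{22153} = - \frac{101449}{22153} \approx -4.5795$)
$\frac{s}{48463} + \frac{l{\left(X,130 \right)}}{J{\left(-52 \right)}} = - \frac{101449}{22153 \cdot 48463} - \frac{29}{8 - -52} = \left(- \frac{101449}{22153}\right) \frac{1}{48463} - \frac{29}{8 + 52} = - \frac{101449}{1073600839} - \frac{29}{60} = - \frac{31140511271}{64416050340}$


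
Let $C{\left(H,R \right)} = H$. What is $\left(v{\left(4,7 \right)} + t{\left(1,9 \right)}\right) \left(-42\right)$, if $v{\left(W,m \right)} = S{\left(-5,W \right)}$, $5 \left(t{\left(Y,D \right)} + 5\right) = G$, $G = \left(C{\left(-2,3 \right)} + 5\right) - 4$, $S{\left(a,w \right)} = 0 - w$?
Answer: $\frac{1932}{5} \approx 386.4$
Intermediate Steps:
$S{\left(a,w \right)} = - w$
$G = -1$ ($G = \left(-2 + 5\right) - 4 = 3 - 4 = -1$)
$t{\left(Y,D \right)} = - \frac{26}{5}$ ($t{\left(Y,D \right)} = -5 + \frac{1}{5} \left(-1\right) = -5 - \frac{1}{5} = - \frac{26}{5}$)
$v{\left(W,m \right)} = - W$
$\left(v{\left(4,7 \right)} + t{\left(1,9 \right)}\right) \left(-42\right) = \left(\left(-1\right) 4 - \frac{26}{5}\right) \left(-42\right) = \left(-4 - \frac{26}{5}\right) \left(-42\right) = \left(- \frac{46}{5}\right) \left(-42\right) = \frac{1932}{5}$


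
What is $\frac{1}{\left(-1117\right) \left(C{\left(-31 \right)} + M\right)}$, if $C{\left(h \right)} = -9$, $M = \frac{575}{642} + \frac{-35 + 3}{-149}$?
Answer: $\frac{95658}{843003251} \approx 0.00011347$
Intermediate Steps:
$M = \frac{106219}{95658}$ ($M = 575 \cdot \frac{1}{642} - - \frac{32}{149} = \frac{575}{642} + \frac{32}{149} = \frac{106219}{95658} \approx 1.1104$)
$\frac{1}{\left(-1117\right) \left(C{\left(-31 \right)} + M\right)} = \frac{1}{\left(-1117\right) \left(-9 + \frac{106219}{95658}\right)} = \frac{1}{\left(-1117\right) \left(- \frac{754703}{95658}\right)} = \frac{1}{\frac{843003251}{95658}} = \frac{95658}{843003251}$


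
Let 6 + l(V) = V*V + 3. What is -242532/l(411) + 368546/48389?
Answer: 8419695380/1362295517 ≈ 6.1805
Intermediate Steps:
l(V) = -3 + V² (l(V) = -6 + (V*V + 3) = -6 + (V² + 3) = -6 + (3 + V²) = -3 + V²)
-242532/l(411) + 368546/48389 = -242532/(-3 + 411²) + 368546/48389 = -242532/(-3 + 168921) + 368546*(1/48389) = -242532/168918 + 368546/48389 = -242532*1/168918 + 368546/48389 = -40422/28153 + 368546/48389 = 8419695380/1362295517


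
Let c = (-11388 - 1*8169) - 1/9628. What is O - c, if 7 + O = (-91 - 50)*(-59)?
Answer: 268322733/9628 ≈ 27869.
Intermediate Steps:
O = 8312 (O = -7 + (-91 - 50)*(-59) = -7 - 141*(-59) = -7 + 8319 = 8312)
c = -188294797/9628 (c = (-11388 - 8169) - 1*1/9628 = -19557 - 1/9628 = -188294797/9628 ≈ -19557.)
O - c = 8312 - 1*(-188294797/9628) = 8312 + 188294797/9628 = 268322733/9628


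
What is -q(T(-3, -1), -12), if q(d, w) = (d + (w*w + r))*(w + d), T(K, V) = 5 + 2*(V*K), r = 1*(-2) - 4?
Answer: 149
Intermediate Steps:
r = -6 (r = -2 - 4 = -6)
T(K, V) = 5 + 2*K*V (T(K, V) = 5 + 2*(K*V) = 5 + 2*K*V)
q(d, w) = (d + w)*(-6 + d + w²) (q(d, w) = (d + (w*w - 6))*(w + d) = (d + (w² - 6))*(d + w) = (d + (-6 + w²))*(d + w) = (-6 + d + w²)*(d + w) = (d + w)*(-6 + d + w²))
-q(T(-3, -1), -12) = -((5 + 2*(-3)*(-1))² + (-12)³ - 6*(5 + 2*(-3)*(-1)) - 6*(-12) + (5 + 2*(-3)*(-1))*(-12) + (5 + 2*(-3)*(-1))*(-12)²) = -((5 + 6)² - 1728 - 6*(5 + 6) + 72 + (5 + 6)*(-12) + (5 + 6)*144) = -(11² - 1728 - 6*11 + 72 + 11*(-12) + 11*144) = -(121 - 1728 - 66 + 72 - 132 + 1584) = -1*(-149) = 149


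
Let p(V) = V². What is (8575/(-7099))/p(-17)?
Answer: -8575/2051611 ≈ -0.0041796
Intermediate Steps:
(8575/(-7099))/p(-17) = (8575/(-7099))/((-17)²) = (8575*(-1/7099))/289 = -8575/7099*1/289 = -8575/2051611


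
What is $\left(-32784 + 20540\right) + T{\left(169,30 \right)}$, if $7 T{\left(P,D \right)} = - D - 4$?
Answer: $- \frac{85742}{7} \approx -12249.0$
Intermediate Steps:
$T{\left(P,D \right)} = - \frac{4}{7} - \frac{D}{7}$ ($T{\left(P,D \right)} = \frac{- D - 4}{7} = \frac{-4 - D}{7} = - \frac{4}{7} - \frac{D}{7}$)
$\left(-32784 + 20540\right) + T{\left(169,30 \right)} = \left(-32784 + 20540\right) - \frac{34}{7} = -12244 - \frac{34}{7} = - \frac{85742}{7}$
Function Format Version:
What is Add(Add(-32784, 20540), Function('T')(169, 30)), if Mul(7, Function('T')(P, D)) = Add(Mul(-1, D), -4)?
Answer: Rational(-85742, 7) ≈ -12249.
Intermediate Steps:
Function('T')(P, D) = Add(Rational(-4, 7), Mul(Rational(-1, 7), D)) (Function('T')(P, D) = Mul(Rational(1, 7), Add(Mul(-1, D), -4)) = Mul(Rational(1, 7), Add(-4, Mul(-1, D))) = Add(Rational(-4, 7), Mul(Rational(-1, 7), D)))
Add(Add(-32784, 20540), Function('T')(169, 30)) = Add(Add(-32784, 20540), Add(Rational(-4, 7), Mul(Rational(-1, 7), 30))) = Add(-12244, Add(Rational(-4, 7), Rational(-30, 7))) = Add(-12244, Rational(-34, 7)) = Rational(-85742, 7)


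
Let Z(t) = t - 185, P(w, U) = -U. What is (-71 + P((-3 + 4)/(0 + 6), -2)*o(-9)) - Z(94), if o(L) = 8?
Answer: 36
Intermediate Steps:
Z(t) = -185 + t
(-71 + P((-3 + 4)/(0 + 6), -2)*o(-9)) - Z(94) = (-71 - 1*(-2)*8) - (-185 + 94) = (-71 + 2*8) - 1*(-91) = (-71 + 16) + 91 = -55 + 91 = 36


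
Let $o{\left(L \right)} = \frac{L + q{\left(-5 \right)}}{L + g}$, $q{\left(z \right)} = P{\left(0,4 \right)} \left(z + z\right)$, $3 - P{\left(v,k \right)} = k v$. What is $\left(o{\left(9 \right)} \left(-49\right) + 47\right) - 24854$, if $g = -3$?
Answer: $- \frac{49271}{2} \approx -24636.0$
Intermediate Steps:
$P{\left(v,k \right)} = 3 - k v$
$q{\left(z \right)} = 6 z$ ($q{\left(z \right)} = \left(3 - 4 \cdot 0\right) \left(z + z\right) = \left(3 + 0\right) 2 z = 3 \cdot 2 z = 6 z$)
$o{\left(L \right)} = \frac{-30 + L}{-3 + L}$ ($o{\left(L \right)} = \frac{L + 6 \left(-5\right)}{L - 3} = \frac{L - 30}{-3 + L} = \frac{-30 + L}{-3 + L}$)
$\left(o{\left(9 \right)} \left(-49\right) + 47\right) - 24854 = \left(\frac{-30 + 9}{-3 + 9} \left(-49\right) + 47\right) - 24854 = \left(\frac{1}{6} \left(-21\right) \left(-49\right) + 47\right) - 24854 = \left(\left(- \frac{7}{2}\right) \left(-49\right) + 47\right) - 24854 = \left(\frac{343}{2} + 47\right) - 24854 = \frac{437}{2} - 24854 = - \frac{49271}{2}$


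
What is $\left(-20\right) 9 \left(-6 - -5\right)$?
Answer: $180$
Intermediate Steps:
$\left(-20\right) 9 \left(-6 - -5\right) = - 180 \left(-6 + 5\right) = \left(-180\right) \left(-1\right) = 180$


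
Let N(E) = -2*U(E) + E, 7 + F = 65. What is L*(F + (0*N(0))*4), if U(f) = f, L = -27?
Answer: -1566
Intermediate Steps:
F = 58 (F = -7 + 65 = 58)
N(E) = -E (N(E) = -2*E + E = -E)
L*(F + (0*N(0))*4) = -27*(58 + (0*(-1*0))*4) = -27*(58 + (0*0)*4) = -27*(58 + 0*4) = -27*(58 + 0) = -27*58 = -1566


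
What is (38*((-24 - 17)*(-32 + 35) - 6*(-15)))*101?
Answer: -126654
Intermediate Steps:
(38*((-24 - 17)*(-32 + 35) - 6*(-15)))*101 = (38*(-41*3 - 1*(-90)))*101 = (38*(-123 + 90))*101 = (38*(-33))*101 = -1254*101 = -126654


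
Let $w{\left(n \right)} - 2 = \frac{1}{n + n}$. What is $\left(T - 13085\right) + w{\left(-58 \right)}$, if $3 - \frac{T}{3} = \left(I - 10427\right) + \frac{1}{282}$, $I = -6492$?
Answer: $\frac{205447611}{5452} \approx 37683.0$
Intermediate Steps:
$T = \frac{4772003}{94}$ ($T = 9 - 3 \left(\left(-6492 - 10427\right) + \frac{1}{282}\right) = 9 - 3 \left(-16919 + \frac{1}{282}\right) = 9 - - \frac{4771157}{94} = 9 + \frac{4771157}{94} = \frac{4772003}{94} \approx 50766.0$)
$w{\left(n \right)} = 2 + \frac{1}{2 n}$ ($w{\left(n \right)} = 2 + \frac{1}{n + n} = 2 + \frac{1}{2 n}$)
$\left(T - 13085\right) + w{\left(-58 \right)} = \left(\frac{4772003}{94} - 13085\right) + \left(2 + \frac{1}{2 \left(-58\right)}\right) = \frac{3542013}{94} + \left(2 + \frac{1}{2} \left(- \frac{1}{58}\right)\right) = \frac{3542013}{94} + \left(2 - \frac{1}{116}\right) = \frac{3542013}{94} + \frac{231}{116} = \frac{205447611}{5452}$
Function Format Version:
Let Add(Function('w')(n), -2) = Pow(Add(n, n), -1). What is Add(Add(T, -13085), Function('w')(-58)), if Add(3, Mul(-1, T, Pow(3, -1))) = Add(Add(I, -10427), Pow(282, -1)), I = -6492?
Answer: Rational(205447611, 5452) ≈ 37683.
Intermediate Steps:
T = Rational(4772003, 94) (T = Add(9, Mul(-3, Add(Add(-6492, -10427), Pow(282, -1)))) = Add(9, Mul(-3, Add(-16919, Rational(1, 282)))) = Add(9, Mul(-3, Rational(-4771157, 282))) = Add(9, Rational(4771157, 94)) = Rational(4772003, 94) ≈ 50766.)
Function('w')(n) = Add(2, Mul(Rational(1, 2), Pow(n, -1))) (Function('w')(n) = Add(2, Pow(Add(n, n), -1)) = Add(2, Pow(Mul(2, n), -1)) = Add(2, Mul(Rational(1, 2), Pow(n, -1))))
Add(Add(T, -13085), Function('w')(-58)) = Add(Add(Rational(4772003, 94), -13085), Add(2, Mul(Rational(1, 2), Pow(-58, -1)))) = Add(Rational(3542013, 94), Add(2, Mul(Rational(1, 2), Rational(-1, 58)))) = Add(Rational(3542013, 94), Add(2, Rational(-1, 116))) = Add(Rational(3542013, 94), Rational(231, 116)) = Rational(205447611, 5452)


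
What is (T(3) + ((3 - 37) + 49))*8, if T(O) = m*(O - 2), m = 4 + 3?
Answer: 176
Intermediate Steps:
m = 7
T(O) = -14 + 7*O (T(O) = 7*(O - 2) = 7*(-2 + O) = -14 + 7*O)
(T(3) + ((3 - 37) + 49))*8 = ((-14 + 7*3) + ((3 - 37) + 49))*8 = ((-14 + 21) + (-34 + 49))*8 = (7 + 15)*8 = 22*8 = 176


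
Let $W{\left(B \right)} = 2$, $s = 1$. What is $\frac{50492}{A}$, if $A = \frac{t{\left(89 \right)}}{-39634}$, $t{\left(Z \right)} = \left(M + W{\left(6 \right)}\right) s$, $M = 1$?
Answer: $- \frac{2001199928}{3} \approx -6.6707 \cdot 10^{8}$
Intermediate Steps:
$t{\left(Z \right)} = 3$ ($t{\left(Z \right)} = \left(1 + 2\right) 1 = 3 \cdot 1 = 3$)
$A = - \frac{3}{39634}$ ($A = \frac{3}{-39634} = 3 \left(- \frac{1}{39634}\right) = - \frac{3}{39634} \approx -7.5693 \cdot 10^{-5}$)
$\frac{50492}{A} = \frac{50492}{- \frac{3}{39634}} = 50492 \left(- \frac{39634}{3}\right) = - \frac{2001199928}{3}$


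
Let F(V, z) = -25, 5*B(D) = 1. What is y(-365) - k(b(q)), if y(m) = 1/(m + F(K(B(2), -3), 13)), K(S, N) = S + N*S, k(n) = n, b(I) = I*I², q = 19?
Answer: -2675011/390 ≈ -6859.0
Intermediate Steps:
b(I) = I³
B(D) = ⅕ (B(D) = (⅕)*1 = ⅕)
y(m) = 1/(-25 + m) (y(m) = 1/(m - 25) = 1/(-25 + m))
y(-365) - k(b(q)) = 1/(-25 - 365) - 1*19³ = 1/(-390) - 1*6859 = -1/390 - 6859 = -2675011/390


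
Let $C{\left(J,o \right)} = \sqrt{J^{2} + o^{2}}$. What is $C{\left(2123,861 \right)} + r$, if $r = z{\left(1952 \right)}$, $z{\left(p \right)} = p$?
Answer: $1952 + 5 \sqrt{209938} \approx 4243.0$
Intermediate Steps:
$r = 1952$
$C{\left(2123,861 \right)} + r = \sqrt{2123^{2} + 861^{2}} + 1952 = \sqrt{4507129 + 741321} + 1952 = \sqrt{5248450} + 1952 = 5 \sqrt{209938} + 1952 = 1952 + 5 \sqrt{209938}$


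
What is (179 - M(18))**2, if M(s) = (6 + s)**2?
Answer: 157609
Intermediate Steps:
(179 - M(18))**2 = (179 - (6 + 18)**2)**2 = (179 - 1*24**2)**2 = (179 - 1*576)**2 = (179 - 576)**2 = (-397)**2 = 157609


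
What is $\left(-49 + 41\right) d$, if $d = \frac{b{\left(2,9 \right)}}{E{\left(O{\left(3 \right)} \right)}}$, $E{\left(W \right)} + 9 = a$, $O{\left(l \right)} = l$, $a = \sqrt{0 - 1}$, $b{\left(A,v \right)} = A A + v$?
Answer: $\frac{468}{41} + \frac{52 i}{41} \approx 11.415 + 1.2683 i$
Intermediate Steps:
$b{\left(A,v \right)} = v + A^{2}$ ($b{\left(A,v \right)} = A^{2} + v = v + A^{2}$)
$a = i$ ($a = \sqrt{-1} = i \approx 1.0 i$)
$E{\left(W \right)} = -9 + i$
$d = \frac{13 \left(-9 - i\right)}{82}$ ($d = \frac{9 + 2^{2}}{-9 + i} = \left(9 + 4\right) \frac{-9 - i}{82} = 13 \frac{-9 - i}{82} = \frac{13 \left(-9 - i\right)}{82} \approx -1.4268 - 0.15854 i$)
$\left(-49 + 41\right) d = \left(-49 + 41\right) \left(- \frac{117}{82} - \frac{13 i}{82}\right) = - 8 \left(- \frac{117}{82} - \frac{13 i}{82}\right) = \frac{468}{41} + \frac{52 i}{41}$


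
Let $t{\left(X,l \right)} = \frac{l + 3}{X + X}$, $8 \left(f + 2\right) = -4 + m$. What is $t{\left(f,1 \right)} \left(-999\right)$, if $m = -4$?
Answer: $666$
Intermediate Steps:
$f = -3$ ($f = -2 + \frac{-4 - 4}{8} = -2 + \frac{1}{8} \left(-8\right) = -2 - 1 = -3$)
$t{\left(X,l \right)} = \frac{3 + l}{2 X}$
$t{\left(f,1 \right)} \left(-999\right) = \frac{3 + 1}{2 \left(-3\right)} \left(-999\right) = \frac{1}{2} \left(- \frac{1}{3}\right) 4 \left(-999\right) = \left(- \frac{2}{3}\right) \left(-999\right) = 666$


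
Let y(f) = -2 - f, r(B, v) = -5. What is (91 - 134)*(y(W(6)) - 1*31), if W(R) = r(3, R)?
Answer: 1204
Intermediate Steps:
W(R) = -5
(91 - 134)*(y(W(6)) - 1*31) = (91 - 134)*((-2 - 1*(-5)) - 1*31) = -43*((-2 + 5) - 31) = -43*(3 - 31) = -43*(-28) = 1204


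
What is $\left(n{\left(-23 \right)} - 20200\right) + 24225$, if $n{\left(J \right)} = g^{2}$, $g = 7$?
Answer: $4074$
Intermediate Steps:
$n{\left(J \right)} = 49$ ($n{\left(J \right)} = 7^{2} = 49$)
$\left(n{\left(-23 \right)} - 20200\right) + 24225 = \left(49 - 20200\right) + 24225 = -20151 + 24225 = 4074$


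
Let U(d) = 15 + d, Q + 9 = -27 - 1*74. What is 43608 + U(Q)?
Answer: 43513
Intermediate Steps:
Q = -110 (Q = -9 + (-27 - 1*74) = -9 + (-27 - 74) = -9 - 101 = -110)
43608 + U(Q) = 43608 + (15 - 110) = 43608 - 95 = 43513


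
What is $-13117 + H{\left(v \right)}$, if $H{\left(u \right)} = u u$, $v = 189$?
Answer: $22604$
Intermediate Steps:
$H{\left(u \right)} = u^{2}$
$-13117 + H{\left(v \right)} = -13117 + 189^{2} = -13117 + 35721 = 22604$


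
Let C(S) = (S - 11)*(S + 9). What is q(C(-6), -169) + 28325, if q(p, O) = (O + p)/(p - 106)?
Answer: 4447245/157 ≈ 28326.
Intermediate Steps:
C(S) = (-11 + S)*(9 + S)
q(p, O) = (O + p)/(-106 + p)
q(C(-6), -169) + 28325 = (-169 + (-99 + (-6)**2 - 2*(-6)))/(-106 + (-99 + (-6)**2 - 2*(-6))) + 28325 = (-169 + (-99 + 36 + 12))/(-106 + (-99 + 36 + 12)) + 28325 = (-169 - 51)/(-106 - 51) + 28325 = -220/(-157) + 28325 = -1/157*(-220) + 28325 = 220/157 + 28325 = 4447245/157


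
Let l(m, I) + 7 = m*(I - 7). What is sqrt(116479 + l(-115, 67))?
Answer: 2*sqrt(27393) ≈ 331.02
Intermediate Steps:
l(m, I) = -7 + m*(-7 + I) (l(m, I) = -7 + m*(I - 7) = -7 + m*(-7 + I))
sqrt(116479 + l(-115, 67)) = sqrt(116479 + (-7 - 7*(-115) + 67*(-115))) = sqrt(116479 + (-7 + 805 - 7705)) = sqrt(116479 - 6907) = sqrt(109572) = 2*sqrt(27393)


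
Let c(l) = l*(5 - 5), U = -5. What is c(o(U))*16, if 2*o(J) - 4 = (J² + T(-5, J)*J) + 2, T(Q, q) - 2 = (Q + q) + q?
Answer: 0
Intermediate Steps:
T(Q, q) = 2 + Q + 2*q (T(Q, q) = 2 + ((Q + q) + q) = 2 + (Q + 2*q) = 2 + Q + 2*q)
o(J) = 3 + J²/2 + J*(-3 + 2*J)/2 (o(J) = 2 + ((J² + (2 - 5 + 2*J)*J) + 2)/2 = 2 + ((J² + (-3 + 2*J)*J) + 2)/2 = 2 + ((J² + J*(-3 + 2*J)) + 2)/2 = 2 + (2 + J² + J*(-3 + 2*J))/2 = 2 + (1 + J²/2 + J*(-3 + 2*J)/2) = 3 + J²/2 + J*(-3 + 2*J)/2)
c(l) = 0 (c(l) = l*0 = 0)
c(o(U))*16 = 0*16 = 0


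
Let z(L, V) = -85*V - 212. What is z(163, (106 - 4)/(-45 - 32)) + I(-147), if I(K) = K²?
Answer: 1656239/77 ≈ 21510.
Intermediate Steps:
z(L, V) = -212 - 85*V
z(163, (106 - 4)/(-45 - 32)) + I(-147) = (-212 - 85*(106 - 4)/(-45 - 32)) + (-147)² = (-212 - 8670/(-77)) + 21609 = (-212 - 8670*(-1)/77) + 21609 = (-212 - 85*(-102/77)) + 21609 = (-212 + 8670/77) + 21609 = -7654/77 + 21609 = 1656239/77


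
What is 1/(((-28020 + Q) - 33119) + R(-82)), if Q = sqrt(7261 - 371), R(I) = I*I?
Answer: -10883/592197067 - sqrt(6890)/2960985335 ≈ -1.8405e-5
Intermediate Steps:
R(I) = I**2
Q = sqrt(6890) ≈ 83.006
1/(((-28020 + Q) - 33119) + R(-82)) = 1/(((-28020 + sqrt(6890)) - 33119) + (-82)**2) = 1/((-61139 + sqrt(6890)) + 6724) = 1/(-54415 + sqrt(6890))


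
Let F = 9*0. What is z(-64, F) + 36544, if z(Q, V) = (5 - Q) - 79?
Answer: 36534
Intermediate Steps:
F = 0
z(Q, V) = -74 - Q
z(-64, F) + 36544 = (-74 - 1*(-64)) + 36544 = (-74 + 64) + 36544 = -10 + 36544 = 36534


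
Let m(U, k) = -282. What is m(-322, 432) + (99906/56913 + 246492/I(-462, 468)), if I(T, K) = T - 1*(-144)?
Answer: -1061142182/1005463 ≈ -1055.4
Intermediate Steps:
I(T, K) = 144 + T (I(T, K) = T + 144 = 144 + T)
m(-322, 432) + (99906/56913 + 246492/I(-462, 468)) = -282 + (99906/56913 + 246492/(144 - 462)) = -282 + (99906*(1/56913) + 246492/(-318)) = -282 + (33302/18971 + 246492*(-1/318)) = -282 + (33302/18971 - 41082/53) = -282 - 777601616/1005463 = -1061142182/1005463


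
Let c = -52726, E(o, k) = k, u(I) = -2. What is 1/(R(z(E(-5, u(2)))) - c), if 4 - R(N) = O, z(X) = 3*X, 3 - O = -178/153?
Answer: 153/8067053 ≈ 1.8966e-5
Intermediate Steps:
O = 637/153 (O = 3 - (-178)/153 = 3 - 1*(-178/153) = 3 + 178/153 = 637/153 ≈ 4.1634)
R(N) = -25/153 (R(N) = 4 - 1*637/153 = 4 - 637/153 = -25/153)
1/(R(z(E(-5, u(2)))) - c) = 1/(-25/153 - 1*(-52726)) = 1/(-25/153 + 52726) = 1/(8067053/153) = 153/8067053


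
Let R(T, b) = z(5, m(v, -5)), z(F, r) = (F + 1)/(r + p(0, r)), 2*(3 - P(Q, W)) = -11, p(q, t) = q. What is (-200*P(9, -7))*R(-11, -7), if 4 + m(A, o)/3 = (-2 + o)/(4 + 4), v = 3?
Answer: 27200/39 ≈ 697.44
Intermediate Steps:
m(A, o) = -51/4 + 3*o/8 (m(A, o) = -12 + 3*((-2 + o)/(4 + 4)) = -12 + 3*((-2 + o)/8) = -12 + 3*((-2 + o)*(⅛)) = -12 + 3*(-¼ + o/8) = -12 + (-¾ + 3*o/8) = -51/4 + 3*o/8)
P(Q, W) = 17/2 (P(Q, W) = 3 - ½*(-11) = 3 + 11/2 = 17/2)
z(F, r) = (1 + F)/r (z(F, r) = (F + 1)/(r + 0) = (1 + F)/r)
R(T, b) = -16/39 (R(T, b) = (1 + 5)/(-51/4 + (3/8)*(-5)) = 6/(-51/4 - 15/8) = 6/(-117/8) = -8/117*6 = -16/39)
(-200*P(9, -7))*R(-11, -7) = -200*17/2*(-16/39) = -1700*(-16/39) = 27200/39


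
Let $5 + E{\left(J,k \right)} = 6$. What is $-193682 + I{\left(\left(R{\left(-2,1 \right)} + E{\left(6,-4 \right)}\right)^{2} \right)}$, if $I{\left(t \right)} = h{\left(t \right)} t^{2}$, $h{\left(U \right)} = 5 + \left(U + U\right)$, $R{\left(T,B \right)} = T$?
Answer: $-193675$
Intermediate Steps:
$h{\left(U \right)} = 5 + 2 U$
$E{\left(J,k \right)} = 1$ ($E{\left(J,k \right)} = -5 + 6 = 1$)
$I{\left(t \right)} = t^{2} \left(5 + 2 t\right)$ ($I{\left(t \right)} = \left(5 + 2 t\right) t^{2} = t^{2} \left(5 + 2 t\right)$)
$-193682 + I{\left(\left(R{\left(-2,1 \right)} + E{\left(6,-4 \right)}\right)^{2} \right)} = -193682 + \left(\left(-2 + 1\right)^{2}\right)^{2} \left(5 + 2 \left(-2 + 1\right)^{2}\right) = -193682 + \left(\left(-1\right)^{2}\right)^{2} \left(5 + 2 \left(-1\right)^{2}\right) = -193682 + 1^{2} \left(5 + 2 \cdot 1\right) = -193682 + 1 \left(5 + 2\right) = -193682 + 1 \cdot 7 = -193682 + 7 = -193675$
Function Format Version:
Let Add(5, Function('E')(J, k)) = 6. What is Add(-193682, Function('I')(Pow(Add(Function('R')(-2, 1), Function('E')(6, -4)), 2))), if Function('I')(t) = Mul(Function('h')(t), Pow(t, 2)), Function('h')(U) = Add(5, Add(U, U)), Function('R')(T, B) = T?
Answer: -193675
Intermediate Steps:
Function('h')(U) = Add(5, Mul(2, U))
Function('E')(J, k) = 1 (Function('E')(J, k) = Add(-5, 6) = 1)
Function('I')(t) = Mul(Pow(t, 2), Add(5, Mul(2, t))) (Function('I')(t) = Mul(Add(5, Mul(2, t)), Pow(t, 2)) = Mul(Pow(t, 2), Add(5, Mul(2, t))))
Add(-193682, Function('I')(Pow(Add(Function('R')(-2, 1), Function('E')(6, -4)), 2))) = Add(-193682, Mul(Pow(Pow(Add(-2, 1), 2), 2), Add(5, Mul(2, Pow(Add(-2, 1), 2))))) = Add(-193682, Mul(Pow(Pow(-1, 2), 2), Add(5, Mul(2, Pow(-1, 2))))) = Add(-193682, Mul(Pow(1, 2), Add(5, Mul(2, 1)))) = Add(-193682, Mul(1, Add(5, 2))) = Add(-193682, Mul(1, 7)) = Add(-193682, 7) = -193675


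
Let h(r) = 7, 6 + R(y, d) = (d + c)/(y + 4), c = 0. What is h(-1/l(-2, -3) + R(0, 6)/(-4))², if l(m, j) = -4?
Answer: 49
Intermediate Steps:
R(y, d) = -6 + d/(4 + y) (R(y, d) = -6 + (d + 0)/(y + 4) = -6 + d/(4 + y))
h(-1/l(-2, -3) + R(0, 6)/(-4))² = 7² = 49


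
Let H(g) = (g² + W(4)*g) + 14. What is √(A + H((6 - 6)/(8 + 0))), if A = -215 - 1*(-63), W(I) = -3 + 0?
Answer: I*√138 ≈ 11.747*I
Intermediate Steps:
W(I) = -3
H(g) = 14 + g² - 3*g (H(g) = (g² - 3*g) + 14 = 14 + g² - 3*g)
A = -152 (A = -215 + 63 = -152)
√(A + H((6 - 6)/(8 + 0))) = √(-152 + (14 + ((6 - 6)/(8 + 0))² - 3*(6 - 6)/(8 + 0))) = √(-152 + (14 + (0/8)² - 0/8)) = √(-152 + (14 + (0*(⅛))² - 0/8)) = √(-152 + (14 + 0² - 3*0)) = √(-152 + (14 + 0 + 0)) = √(-152 + 14) = √(-138) = I*√138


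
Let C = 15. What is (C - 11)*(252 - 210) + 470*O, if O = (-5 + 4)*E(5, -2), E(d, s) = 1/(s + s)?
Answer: 571/2 ≈ 285.50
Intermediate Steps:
E(d, s) = 1/(2*s)
O = ¼ (O = (-5 + 4)*((½)/(-2)) = -(-1)/(2*2) = -1*(-¼) = ¼ ≈ 0.25000)
(C - 11)*(252 - 210) + 470*O = (15 - 11)*(252 - 210) + 470*(¼) = 4*42 + 235/2 = 168 + 235/2 = 571/2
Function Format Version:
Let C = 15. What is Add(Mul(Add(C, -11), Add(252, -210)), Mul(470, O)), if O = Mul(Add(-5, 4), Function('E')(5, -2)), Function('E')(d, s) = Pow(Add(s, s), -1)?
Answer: Rational(571, 2) ≈ 285.50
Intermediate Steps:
Function('E')(d, s) = Mul(Rational(1, 2), Pow(s, -1)) (Function('E')(d, s) = Pow(Mul(2, s), -1) = Mul(Rational(1, 2), Pow(s, -1)))
O = Rational(1, 4) (O = Mul(Add(-5, 4), Mul(Rational(1, 2), Pow(-2, -1))) = Mul(-1, Mul(Rational(1, 2), Rational(-1, 2))) = Mul(-1, Rational(-1, 4)) = Rational(1, 4) ≈ 0.25000)
Add(Mul(Add(C, -11), Add(252, -210)), Mul(470, O)) = Add(Mul(Add(15, -11), Add(252, -210)), Mul(470, Rational(1, 4))) = Add(Mul(4, 42), Rational(235, 2)) = Add(168, Rational(235, 2)) = Rational(571, 2)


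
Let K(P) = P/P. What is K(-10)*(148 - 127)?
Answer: 21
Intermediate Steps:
K(P) = 1
K(-10)*(148 - 127) = 1*(148 - 127) = 1*21 = 21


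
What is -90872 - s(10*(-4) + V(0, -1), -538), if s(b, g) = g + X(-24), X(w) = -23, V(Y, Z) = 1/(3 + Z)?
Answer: -90311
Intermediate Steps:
s(b, g) = -23 + g (s(b, g) = g - 23 = -23 + g)
-90872 - s(10*(-4) + V(0, -1), -538) = -90872 - (-23 - 538) = -90872 - 1*(-561) = -90872 + 561 = -90311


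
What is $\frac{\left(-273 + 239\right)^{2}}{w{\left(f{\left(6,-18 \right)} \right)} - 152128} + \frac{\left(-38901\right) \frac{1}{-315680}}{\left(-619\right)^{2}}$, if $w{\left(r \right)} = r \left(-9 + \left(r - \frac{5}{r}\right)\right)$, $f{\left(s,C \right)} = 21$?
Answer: $- \frac{139819533416099}{18370958405486880} \approx -0.0076109$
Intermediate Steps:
$w{\left(r \right)} = r \left(-9 + r - \frac{5}{r}\right)$
$\frac{\left(-273 + 239\right)^{2}}{w{\left(f{\left(6,-18 \right)} \right)} - 152128} + \frac{\left(-38901\right) \frac{1}{-315680}}{\left(-619\right)^{2}} = \frac{\left(-273 + 239\right)^{2}}{\left(-5 + 21^{2} - 189\right) - 152128} + \frac{\left(-38901\right) \frac{1}{-315680}}{\left(-619\right)^{2}} = \frac{\left(-34\right)^{2}}{\left(-5 + 441 - 189\right) - 152128} + \frac{\left(-38901\right) \left(- \frac{1}{315680}\right)}{383161} = \frac{1156}{247 - 152128} + \frac{38901}{315680} \cdot \frac{1}{383161} = \frac{1156}{-151881} + \frac{38901}{120956264480} = 1156 \left(- \frac{1}{151881}\right) + \frac{38901}{120956264480} = - \frac{1156}{151881} + \frac{38901}{120956264480} = - \frac{139819533416099}{18370958405486880}$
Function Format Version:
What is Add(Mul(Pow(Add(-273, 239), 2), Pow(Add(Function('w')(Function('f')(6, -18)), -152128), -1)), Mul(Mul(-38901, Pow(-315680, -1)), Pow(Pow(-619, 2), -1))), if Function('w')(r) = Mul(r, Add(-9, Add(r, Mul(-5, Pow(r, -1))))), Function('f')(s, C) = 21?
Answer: Rational(-139819533416099, 18370958405486880) ≈ -0.0076109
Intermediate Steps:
Function('w')(r) = Mul(r, Add(-9, r, Mul(-5, Pow(r, -1))))
Add(Mul(Pow(Add(-273, 239), 2), Pow(Add(Function('w')(Function('f')(6, -18)), -152128), -1)), Mul(Mul(-38901, Pow(-315680, -1)), Pow(Pow(-619, 2), -1))) = Add(Mul(Pow(Add(-273, 239), 2), Pow(Add(Add(-5, Pow(21, 2), Mul(-9, 21)), -152128), -1)), Mul(Mul(-38901, Pow(-315680, -1)), Pow(Pow(-619, 2), -1))) = Add(Mul(Pow(-34, 2), Pow(Add(Add(-5, 441, -189), -152128), -1)), Mul(Mul(-38901, Rational(-1, 315680)), Pow(383161, -1))) = Add(Mul(1156, Pow(Add(247, -152128), -1)), Mul(Rational(38901, 315680), Rational(1, 383161))) = Add(Mul(1156, Pow(-151881, -1)), Rational(38901, 120956264480)) = Add(Mul(1156, Rational(-1, 151881)), Rational(38901, 120956264480)) = Add(Rational(-1156, 151881), Rational(38901, 120956264480)) = Rational(-139819533416099, 18370958405486880)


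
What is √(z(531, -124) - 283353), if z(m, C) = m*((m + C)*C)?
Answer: I*√27081861 ≈ 5204.0*I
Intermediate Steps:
z(m, C) = C*m*(C + m) (z(m, C) = m*((C + m)*C) = m*(C*(C + m)) = C*m*(C + m))
√(z(531, -124) - 283353) = √(-124*531*(-124 + 531) - 283353) = √(-124*531*407 - 283353) = √(-26798508 - 283353) = √(-27081861) = I*√27081861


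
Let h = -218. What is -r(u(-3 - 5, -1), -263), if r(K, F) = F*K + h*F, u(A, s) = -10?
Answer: -59964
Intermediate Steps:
r(K, F) = -218*F + F*K (r(K, F) = F*K - 218*F = -218*F + F*K)
-r(u(-3 - 5, -1), -263) = -(-263)*(-218 - 10) = -(-263)*(-228) = -1*59964 = -59964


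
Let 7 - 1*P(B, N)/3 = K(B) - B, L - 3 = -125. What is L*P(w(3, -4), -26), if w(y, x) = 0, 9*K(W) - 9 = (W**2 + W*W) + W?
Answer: -2196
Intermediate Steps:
K(W) = 1 + W/9 + 2*W**2/9 (K(W) = 1 + ((W**2 + W*W) + W)/9 = 1 + ((W**2 + W**2) + W)/9 = 1 + (2*W**2 + W)/9 = 1 + (W + 2*W**2)/9 = 1 + (W/9 + 2*W**2/9) = 1 + W/9 + 2*W**2/9)
L = -122 (L = 3 - 125 = -122)
P(B, N) = 18 - 2*B**2/3 + 8*B/3 (P(B, N) = 21 - 3*((1 + B/9 + 2*B**2/9) - B) = 21 - 3*(1 - 8*B/9 + 2*B**2/9) = 21 + (-3 - 2*B**2/3 + 8*B/3) = 18 - 2*B**2/3 + 8*B/3)
L*P(w(3, -4), -26) = -122*(18 - 2/3*0**2 + (8/3)*0) = -122*(18 - 2/3*0 + 0) = -122*(18 + 0 + 0) = -122*18 = -2196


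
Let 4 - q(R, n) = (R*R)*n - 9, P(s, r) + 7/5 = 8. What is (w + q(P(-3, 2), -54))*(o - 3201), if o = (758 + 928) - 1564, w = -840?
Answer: -117405349/25 ≈ -4.6962e+6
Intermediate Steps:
o = 122 (o = 1686 - 1564 = 122)
P(s, r) = 33/5 (P(s, r) = -7/5 + 8 = 33/5)
q(R, n) = 13 - n*R² (q(R, n) = 4 - ((R*R)*n - 9) = 4 - (R²*n - 9) = 4 - (n*R² - 9) = 4 - (-9 + n*R²) = 4 + (9 - n*R²) = 13 - n*R²)
(w + q(P(-3, 2), -54))*(o - 3201) = (-840 + (13 - 1*(-54)*(33/5)²))*(122 - 3201) = (-840 + (13 - 1*(-54)*1089/25))*(-3079) = (-840 + (13 + 58806/25))*(-3079) = (-840 + 59131/25)*(-3079) = (38131/25)*(-3079) = -117405349/25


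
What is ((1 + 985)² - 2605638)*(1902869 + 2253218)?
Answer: -6788727061454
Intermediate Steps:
((1 + 985)² - 2605638)*(1902869 + 2253218) = (986² - 2605638)*4156087 = (972196 - 2605638)*4156087 = -1633442*4156087 = -6788727061454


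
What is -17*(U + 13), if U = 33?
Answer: -782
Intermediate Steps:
-17*(U + 13) = -17*(33 + 13) = -17*46 = -782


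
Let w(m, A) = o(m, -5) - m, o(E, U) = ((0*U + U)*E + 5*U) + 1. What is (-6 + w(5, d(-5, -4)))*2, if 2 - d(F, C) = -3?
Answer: -120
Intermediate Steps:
o(E, U) = 1 + 5*U + E*U (o(E, U) = ((0 + U)*E + 5*U) + 1 = (U*E + 5*U) + 1 = (E*U + 5*U) + 1 = (5*U + E*U) + 1 = 1 + 5*U + E*U)
d(F, C) = 5 (d(F, C) = 2 - 1*(-3) = 2 + 3 = 5)
w(m, A) = -24 - 6*m (w(m, A) = (1 + 5*(-5) + m*(-5)) - m = (1 - 25 - 5*m) - m = (-24 - 5*m) - m = -24 - 6*m)
(-6 + w(5, d(-5, -4)))*2 = (-6 + (-24 - 6*5))*2 = (-6 + (-24 - 30))*2 = (-6 - 54)*2 = -60*2 = -120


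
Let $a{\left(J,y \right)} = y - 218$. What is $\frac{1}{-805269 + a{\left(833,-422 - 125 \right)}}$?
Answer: $- \frac{1}{806034} \approx -1.2406 \cdot 10^{-6}$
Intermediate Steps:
$a{\left(J,y \right)} = -218 + y$
$\frac{1}{-805269 + a{\left(833,-422 - 125 \right)}} = \frac{1}{-805269 - 765} = \frac{1}{-806034} = - \frac{1}{806034}$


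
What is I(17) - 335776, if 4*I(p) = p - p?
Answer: -335776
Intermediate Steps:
I(p) = 0 (I(p) = (p - p)/4 = (¼)*0 = 0)
I(17) - 335776 = 0 - 335776 = -335776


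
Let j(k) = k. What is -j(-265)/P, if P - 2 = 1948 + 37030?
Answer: 53/7796 ≈ 0.0067984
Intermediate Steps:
P = 38980 (P = 2 + (1948 + 37030) = 2 + 38978 = 38980)
-j(-265)/P = -(-265)/38980 = -1*(-53/7796) = 53/7796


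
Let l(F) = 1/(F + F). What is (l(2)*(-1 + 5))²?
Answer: 1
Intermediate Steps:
l(F) = 1/(2*F)
(l(2)*(-1 + 5))² = (((½)/2)*(-1 + 5))² = (((½)*(½))*4)² = ((¼)*4)² = 1² = 1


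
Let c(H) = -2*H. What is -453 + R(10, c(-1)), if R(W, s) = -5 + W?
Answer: -448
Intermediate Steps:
-453 + R(10, c(-1)) = -453 + (-5 + 10) = -453 + 5 = -448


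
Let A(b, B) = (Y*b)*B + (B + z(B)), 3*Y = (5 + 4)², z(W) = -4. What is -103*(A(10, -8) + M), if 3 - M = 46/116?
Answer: 12959975/58 ≈ 2.2345e+5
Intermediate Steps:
Y = 27 (Y = (5 + 4)²/3 = (⅓)*9² = (⅓)*81 = 27)
A(b, B) = -4 + B + 27*B*b (A(b, B) = (27*b)*B + (B - 4) = 27*B*b + (-4 + B) = -4 + B + 27*B*b)
M = 151/58 (M = 3 - 46/116 = 3 - 1*23/58 = 3 - 23/58 = 151/58 ≈ 2.6034)
-103*(A(10, -8) + M) = -103*((-4 - 8 + 27*(-8)*10) + 151/58) = -103*((-4 - 8 - 2160) + 151/58) = -103*(-2172 + 151/58) = -103*(-125825/58) = 12959975/58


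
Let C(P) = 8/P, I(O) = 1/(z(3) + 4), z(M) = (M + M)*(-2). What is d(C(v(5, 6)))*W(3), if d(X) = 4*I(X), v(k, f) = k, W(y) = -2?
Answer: 1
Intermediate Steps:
z(M) = -4*M (z(M) = (2*M)*(-2) = -4*M)
I(O) = -⅛ (I(O) = 1/(-4*3 + 4) = 1/(-12 + 4) = 1/(-8) = -⅛)
d(X) = -½ (d(X) = 4*(-⅛) = -½)
d(C(v(5, 6)))*W(3) = -½*(-2) = 1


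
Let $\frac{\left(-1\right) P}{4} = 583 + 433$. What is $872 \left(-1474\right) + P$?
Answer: $-1289392$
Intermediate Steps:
$P = -4064$ ($P = - 4 \left(583 + 433\right) = \left(-4\right) 1016 = -4064$)
$872 \left(-1474\right) + P = 872 \left(-1474\right) - 4064 = -1285328 - 4064 = -1289392$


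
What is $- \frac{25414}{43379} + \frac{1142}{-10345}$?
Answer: $- \frac{312446648}{448755755} \approx -0.69625$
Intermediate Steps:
$- \frac{25414}{43379} + \frac{1142}{-10345} = \left(-25414\right) \frac{1}{43379} + 1142 \left(- \frac{1}{10345}\right) = - \frac{25414}{43379} - \frac{1142}{10345} = - \frac{312446648}{448755755}$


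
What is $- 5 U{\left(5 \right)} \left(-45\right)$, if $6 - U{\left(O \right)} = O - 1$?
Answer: $450$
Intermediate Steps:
$U{\left(O \right)} = 7 - O$ ($U{\left(O \right)} = 6 - \left(O - 1\right) = 6 - \left(-1 + O\right) = 7 - O$)
$- 5 U{\left(5 \right)} \left(-45\right) = - 5 \left(7 - 5\right) \left(-45\right) = \left(-5\right) 2 \left(-45\right) = \left(-10\right) \left(-45\right) = 450$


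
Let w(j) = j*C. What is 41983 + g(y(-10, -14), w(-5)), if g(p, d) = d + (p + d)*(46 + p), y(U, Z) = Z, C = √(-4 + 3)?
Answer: 41535 - 165*I ≈ 41535.0 - 165.0*I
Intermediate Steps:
C = I (C = √(-1) = I ≈ 1.0*I)
w(j) = I*j (w(j) = j*I = I*j)
g(p, d) = d + (46 + p)*(d + p) (g(p, d) = d + (d + p)*(46 + p) = d + (46 + p)*(d + p))
41983 + g(y(-10, -14), w(-5)) = 41983 + ((-14)² + 46*(-14) + 47*(I*(-5)) + (I*(-5))*(-14)) = 41983 + (196 - 644 + 47*(-5*I) - 5*I*(-14)) = 41983 + (196 - 644 - 235*I + 70*I) = 41983 + (-448 - 165*I) = 41535 - 165*I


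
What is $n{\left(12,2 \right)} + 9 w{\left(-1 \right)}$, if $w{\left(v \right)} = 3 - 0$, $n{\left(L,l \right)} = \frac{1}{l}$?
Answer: $\frac{55}{2} \approx 27.5$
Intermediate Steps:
$w{\left(v \right)} = 3$ ($w{\left(v \right)} = 3 + 0 = 3$)
$n{\left(12,2 \right)} + 9 w{\left(-1 \right)} = \frac{1}{2} + 9 \cdot 3 = \frac{1}{2} + 27 = \frac{55}{2}$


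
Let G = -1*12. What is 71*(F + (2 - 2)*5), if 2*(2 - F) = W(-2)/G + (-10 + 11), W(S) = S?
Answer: 1207/12 ≈ 100.58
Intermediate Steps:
G = -12
F = 17/12 (F = 2 - (-2/(-12) + (-10 + 11))/2 = 2 - (-2*(-1/12) + 1)/2 = 2 - (1/6 + 1)/2 = 2 - 1/2*7/6 = 2 - 7/12 = 17/12 ≈ 1.4167)
71*(F + (2 - 2)*5) = 71*(17/12 + (2 - 2)*5) = 71*(17/12 + 0*5) = 71*(17/12 + 0) = 71*(17/12) = 1207/12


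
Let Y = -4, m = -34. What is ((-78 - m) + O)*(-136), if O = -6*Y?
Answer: 2720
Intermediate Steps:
O = 24 (O = -6*(-4) = 24)
((-78 - m) + O)*(-136) = ((-78 - 1*(-34)) + 24)*(-136) = ((-78 + 34) + 24)*(-136) = (-44 + 24)*(-136) = -20*(-136) = 2720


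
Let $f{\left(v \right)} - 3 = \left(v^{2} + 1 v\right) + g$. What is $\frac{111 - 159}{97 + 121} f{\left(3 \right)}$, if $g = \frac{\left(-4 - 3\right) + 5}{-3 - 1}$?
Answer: $- \frac{372}{109} \approx -3.4128$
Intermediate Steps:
$g = \frac{1}{2}$ ($g = \frac{-7 + 5}{-4} = \left(-2\right) \left(- \frac{1}{4}\right) = \frac{1}{2} \approx 0.5$)
$f{\left(v \right)} = \frac{7}{2} + v + v^{2}$ ($f{\left(v \right)} = 3 + \left(\left(v^{2} + 1 v\right) + \frac{1}{2}\right) = 3 + \left(\left(v^{2} + v\right) + \frac{1}{2}\right) = 3 + \left(\left(v + v^{2}\right) + \frac{1}{2}\right) = 3 + \left(\frac{1}{2} + v + v^{2}\right) = \frac{7}{2} + v + v^{2}$)
$\frac{111 - 159}{97 + 121} f{\left(3 \right)} = \frac{111 - 159}{97 + 121} \left(\frac{7}{2} + 3 + 3^{2}\right) = - \frac{48}{218} \left(\frac{7}{2} + 3 + 9\right) = \left(-48\right) \frac{1}{218} \cdot \frac{31}{2} = \left(- \frac{24}{109}\right) \frac{31}{2} = - \frac{372}{109}$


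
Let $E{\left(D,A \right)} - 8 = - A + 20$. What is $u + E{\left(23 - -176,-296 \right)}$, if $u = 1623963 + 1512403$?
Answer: $3136690$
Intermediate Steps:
$E{\left(D,A \right)} = 28 - A$ ($E{\left(D,A \right)} = 8 - \left(-20 + A\right) = 28 - A$)
$u = 3136366$
$u + E{\left(23 - -176,-296 \right)} = 3136366 + \left(28 - -296\right) = 3136366 + \left(28 + 296\right) = 3136366 + 324 = 3136690$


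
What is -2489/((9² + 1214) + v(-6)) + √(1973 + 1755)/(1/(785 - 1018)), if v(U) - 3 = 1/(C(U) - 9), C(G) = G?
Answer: -37335/19469 - 932*√233 ≈ -14228.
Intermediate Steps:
v(U) = 3 + 1/(-9 + U) (v(U) = 3 + 1/(U - 9) = 3 + 1/(-9 + U))
-2489/((9² + 1214) + v(-6)) + √(1973 + 1755)/(1/(785 - 1018)) = -2489/((9² + 1214) + (-26 + 3*(-6))/(-9 - 6)) + √(1973 + 1755)/(1/(785 - 1018)) = -2489/((81 + 1214) + (-26 - 18)/(-15)) + √3728/(1/(-233)) = -2489/(1295 - 1/15*(-44)) + (4*√233)/(-1/233) = -2489/(1295 + 44/15) + (4*√233)*(-233) = -2489/19469/15 - 932*√233 = -2489*15/19469 - 932*√233 = -37335/19469 - 932*√233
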